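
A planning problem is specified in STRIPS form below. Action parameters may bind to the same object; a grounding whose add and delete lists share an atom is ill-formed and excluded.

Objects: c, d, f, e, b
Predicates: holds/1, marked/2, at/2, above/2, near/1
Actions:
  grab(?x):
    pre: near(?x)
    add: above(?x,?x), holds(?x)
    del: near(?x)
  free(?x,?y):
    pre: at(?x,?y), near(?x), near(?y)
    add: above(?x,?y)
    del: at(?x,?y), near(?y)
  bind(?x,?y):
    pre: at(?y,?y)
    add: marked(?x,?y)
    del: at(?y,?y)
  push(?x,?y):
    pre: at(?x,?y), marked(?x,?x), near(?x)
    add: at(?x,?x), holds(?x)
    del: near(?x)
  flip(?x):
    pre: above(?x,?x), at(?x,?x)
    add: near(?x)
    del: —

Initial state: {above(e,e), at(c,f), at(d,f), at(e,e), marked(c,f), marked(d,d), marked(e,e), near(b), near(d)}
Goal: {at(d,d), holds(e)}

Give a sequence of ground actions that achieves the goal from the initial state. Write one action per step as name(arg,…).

1. push(d,f)  →  {above(e,e), at(c,f), at(d,d), at(d,f), at(e,e), holds(d), marked(c,f), marked(d,d), marked(e,e), near(b)}
2. flip(e)  →  {above(e,e), at(c,f), at(d,d), at(d,f), at(e,e), holds(d), marked(c,f), marked(d,d), marked(e,e), near(b), near(e)}
3. grab(e)  →  {above(e,e), at(c,f), at(d,d), at(d,f), at(e,e), holds(d), holds(e), marked(c,f), marked(d,d), marked(e,e), near(b)}

push(d,f); flip(e); grab(e)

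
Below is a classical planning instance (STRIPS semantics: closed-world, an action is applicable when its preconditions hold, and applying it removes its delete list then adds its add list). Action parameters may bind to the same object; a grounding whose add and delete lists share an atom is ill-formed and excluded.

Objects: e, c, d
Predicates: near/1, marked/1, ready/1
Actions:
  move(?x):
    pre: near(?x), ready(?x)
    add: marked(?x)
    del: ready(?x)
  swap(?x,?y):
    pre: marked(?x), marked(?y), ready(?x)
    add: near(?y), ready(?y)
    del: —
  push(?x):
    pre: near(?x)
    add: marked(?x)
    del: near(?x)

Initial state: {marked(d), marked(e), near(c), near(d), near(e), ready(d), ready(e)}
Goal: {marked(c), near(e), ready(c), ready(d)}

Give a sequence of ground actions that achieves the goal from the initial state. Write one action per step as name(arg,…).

push(c); swap(e,c)

1. push(c)  →  {marked(c), marked(d), marked(e), near(d), near(e), ready(d), ready(e)}
2. swap(e,c)  →  {marked(c), marked(d), marked(e), near(c), near(d), near(e), ready(c), ready(d), ready(e)}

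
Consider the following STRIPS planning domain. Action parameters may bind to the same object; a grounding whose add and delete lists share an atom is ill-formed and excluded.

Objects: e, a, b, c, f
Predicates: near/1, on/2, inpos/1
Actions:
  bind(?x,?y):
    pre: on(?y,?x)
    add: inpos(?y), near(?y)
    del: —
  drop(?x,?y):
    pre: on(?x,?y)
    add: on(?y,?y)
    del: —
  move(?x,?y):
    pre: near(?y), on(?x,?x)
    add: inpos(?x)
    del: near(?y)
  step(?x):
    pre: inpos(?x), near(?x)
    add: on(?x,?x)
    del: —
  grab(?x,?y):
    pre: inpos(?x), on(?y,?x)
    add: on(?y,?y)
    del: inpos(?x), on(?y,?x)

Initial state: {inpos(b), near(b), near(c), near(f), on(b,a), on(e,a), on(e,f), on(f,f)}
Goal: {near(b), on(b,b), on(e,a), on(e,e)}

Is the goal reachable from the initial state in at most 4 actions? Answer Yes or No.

Yes

1. bind(a,e)  →  {inpos(b), inpos(e), near(b), near(c), near(e), near(f), on(b,a), on(e,a), on(e,f), on(f,f)}
2. step(e)  →  {inpos(b), inpos(e), near(b), near(c), near(e), near(f), on(b,a), on(e,a), on(e,e), on(e,f), on(f,f)}
3. step(b)  →  {inpos(b), inpos(e), near(b), near(c), near(e), near(f), on(b,a), on(b,b), on(e,a), on(e,e), on(e,f), on(f,f)}
optimal plan length = 3; 3 ≤ 4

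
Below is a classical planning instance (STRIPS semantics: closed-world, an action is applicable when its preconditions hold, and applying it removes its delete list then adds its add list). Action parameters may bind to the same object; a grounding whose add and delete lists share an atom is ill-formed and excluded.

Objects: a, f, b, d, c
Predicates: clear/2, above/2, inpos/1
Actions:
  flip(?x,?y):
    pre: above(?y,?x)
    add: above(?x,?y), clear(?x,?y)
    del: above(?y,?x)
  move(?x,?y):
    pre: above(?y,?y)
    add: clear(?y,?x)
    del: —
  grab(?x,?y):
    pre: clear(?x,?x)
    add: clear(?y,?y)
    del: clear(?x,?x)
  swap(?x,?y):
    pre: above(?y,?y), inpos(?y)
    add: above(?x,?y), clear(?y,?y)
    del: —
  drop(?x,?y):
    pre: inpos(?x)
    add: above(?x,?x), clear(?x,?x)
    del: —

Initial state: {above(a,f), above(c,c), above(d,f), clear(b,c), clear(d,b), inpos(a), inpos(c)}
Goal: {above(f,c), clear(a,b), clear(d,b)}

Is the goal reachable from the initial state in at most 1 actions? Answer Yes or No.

1. swap(f,c)  →  {above(a,f), above(c,c), above(d,f), above(f,c), clear(b,c), clear(c,c), clear(d,b), inpos(a), inpos(c)}
2. drop(a,a)  →  {above(a,a), above(a,f), above(c,c), above(d,f), above(f,c), clear(a,a), clear(b,c), clear(c,c), clear(d,b), inpos(a), inpos(c)}
3. move(b,a)  →  {above(a,a), above(a,f), above(c,c), above(d,f), above(f,c), clear(a,a), clear(a,b), clear(b,c), clear(c,c), clear(d,b), inpos(a), inpos(c)}
optimal plan length = 3; 3 > 1

No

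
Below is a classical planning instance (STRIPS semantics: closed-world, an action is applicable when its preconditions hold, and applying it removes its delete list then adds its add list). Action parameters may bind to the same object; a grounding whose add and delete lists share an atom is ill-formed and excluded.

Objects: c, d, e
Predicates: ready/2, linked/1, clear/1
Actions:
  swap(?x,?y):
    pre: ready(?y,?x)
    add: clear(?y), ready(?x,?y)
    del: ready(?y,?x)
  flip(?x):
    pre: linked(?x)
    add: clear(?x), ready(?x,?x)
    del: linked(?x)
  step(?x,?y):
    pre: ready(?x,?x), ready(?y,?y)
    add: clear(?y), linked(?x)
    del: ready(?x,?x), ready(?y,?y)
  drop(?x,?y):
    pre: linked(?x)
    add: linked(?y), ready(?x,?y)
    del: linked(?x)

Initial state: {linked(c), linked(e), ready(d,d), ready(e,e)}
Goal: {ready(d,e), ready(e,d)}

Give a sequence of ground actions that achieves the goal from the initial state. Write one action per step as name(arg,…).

1. drop(e,d)  →  {linked(c), linked(d), ready(d,d), ready(e,d), ready(e,e)}
2. drop(d,e)  →  {linked(c), linked(e), ready(d,d), ready(d,e), ready(e,d), ready(e,e)}

drop(e,d); drop(d,e)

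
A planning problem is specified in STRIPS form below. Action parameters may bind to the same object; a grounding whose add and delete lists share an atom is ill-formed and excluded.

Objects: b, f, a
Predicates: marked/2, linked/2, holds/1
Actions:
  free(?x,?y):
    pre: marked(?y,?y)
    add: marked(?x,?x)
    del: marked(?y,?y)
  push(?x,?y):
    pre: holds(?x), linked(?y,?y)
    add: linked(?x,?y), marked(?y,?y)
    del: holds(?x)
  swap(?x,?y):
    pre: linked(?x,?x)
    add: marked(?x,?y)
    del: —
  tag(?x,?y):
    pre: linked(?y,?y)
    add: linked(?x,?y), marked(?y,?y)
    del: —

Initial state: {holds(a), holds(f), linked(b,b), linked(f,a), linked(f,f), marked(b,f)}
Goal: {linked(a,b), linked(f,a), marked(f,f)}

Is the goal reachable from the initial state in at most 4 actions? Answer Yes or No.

Yes

1. push(f,f)  →  {holds(a), linked(b,b), linked(f,a), linked(f,f), marked(b,f), marked(f,f)}
2. push(a,b)  →  {linked(a,b), linked(b,b), linked(f,a), linked(f,f), marked(b,b), marked(b,f), marked(f,f)}
optimal plan length = 2; 2 ≤ 4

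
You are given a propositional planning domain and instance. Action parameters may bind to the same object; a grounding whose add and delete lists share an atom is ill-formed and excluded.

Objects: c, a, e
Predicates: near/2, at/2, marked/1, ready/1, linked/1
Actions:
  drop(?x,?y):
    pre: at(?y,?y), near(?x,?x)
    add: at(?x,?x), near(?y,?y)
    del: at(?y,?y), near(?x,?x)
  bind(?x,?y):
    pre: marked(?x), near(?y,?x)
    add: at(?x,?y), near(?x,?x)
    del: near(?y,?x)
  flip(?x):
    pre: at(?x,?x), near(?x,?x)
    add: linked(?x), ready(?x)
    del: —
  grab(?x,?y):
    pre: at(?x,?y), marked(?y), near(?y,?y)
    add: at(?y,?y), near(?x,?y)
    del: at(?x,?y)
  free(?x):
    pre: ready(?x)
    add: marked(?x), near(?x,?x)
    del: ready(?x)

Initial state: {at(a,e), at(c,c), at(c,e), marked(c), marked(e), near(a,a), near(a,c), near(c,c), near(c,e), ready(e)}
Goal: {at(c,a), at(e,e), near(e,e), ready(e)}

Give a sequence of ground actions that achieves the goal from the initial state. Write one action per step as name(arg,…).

1. bind(c,a)  →  {at(a,e), at(c,a), at(c,c), at(c,e), marked(c), marked(e), near(a,a), near(c,c), near(c,e), ready(e)}
2. bind(e,c)  →  {at(a,e), at(c,a), at(c,c), at(c,e), at(e,c), marked(c), marked(e), near(a,a), near(c,c), near(e,e), ready(e)}
3. grab(c,e)  →  {at(a,e), at(c,a), at(c,c), at(e,c), at(e,e), marked(c), marked(e), near(a,a), near(c,c), near(c,e), near(e,e), ready(e)}

bind(c,a); bind(e,c); grab(c,e)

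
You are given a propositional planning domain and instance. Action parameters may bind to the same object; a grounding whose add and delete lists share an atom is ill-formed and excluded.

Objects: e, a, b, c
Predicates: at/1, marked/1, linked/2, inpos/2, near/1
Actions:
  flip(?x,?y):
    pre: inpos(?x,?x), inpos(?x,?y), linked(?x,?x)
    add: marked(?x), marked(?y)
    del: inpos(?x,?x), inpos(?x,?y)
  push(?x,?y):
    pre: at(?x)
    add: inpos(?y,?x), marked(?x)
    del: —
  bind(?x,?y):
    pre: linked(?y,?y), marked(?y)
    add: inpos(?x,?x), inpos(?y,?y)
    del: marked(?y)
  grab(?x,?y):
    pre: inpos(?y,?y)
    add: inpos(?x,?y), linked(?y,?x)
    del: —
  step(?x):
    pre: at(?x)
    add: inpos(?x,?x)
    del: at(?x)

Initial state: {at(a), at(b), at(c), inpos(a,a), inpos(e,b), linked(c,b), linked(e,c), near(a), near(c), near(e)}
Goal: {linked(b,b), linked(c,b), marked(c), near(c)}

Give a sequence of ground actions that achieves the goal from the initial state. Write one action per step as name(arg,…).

push(b,b); push(c,e); grab(b,b)

1. push(b,b)  →  {at(a), at(b), at(c), inpos(a,a), inpos(b,b), inpos(e,b), linked(c,b), linked(e,c), marked(b), near(a), near(c), near(e)}
2. push(c,e)  →  {at(a), at(b), at(c), inpos(a,a), inpos(b,b), inpos(e,b), inpos(e,c), linked(c,b), linked(e,c), marked(b), marked(c), near(a), near(c), near(e)}
3. grab(b,b)  →  {at(a), at(b), at(c), inpos(a,a), inpos(b,b), inpos(e,b), inpos(e,c), linked(b,b), linked(c,b), linked(e,c), marked(b), marked(c), near(a), near(c), near(e)}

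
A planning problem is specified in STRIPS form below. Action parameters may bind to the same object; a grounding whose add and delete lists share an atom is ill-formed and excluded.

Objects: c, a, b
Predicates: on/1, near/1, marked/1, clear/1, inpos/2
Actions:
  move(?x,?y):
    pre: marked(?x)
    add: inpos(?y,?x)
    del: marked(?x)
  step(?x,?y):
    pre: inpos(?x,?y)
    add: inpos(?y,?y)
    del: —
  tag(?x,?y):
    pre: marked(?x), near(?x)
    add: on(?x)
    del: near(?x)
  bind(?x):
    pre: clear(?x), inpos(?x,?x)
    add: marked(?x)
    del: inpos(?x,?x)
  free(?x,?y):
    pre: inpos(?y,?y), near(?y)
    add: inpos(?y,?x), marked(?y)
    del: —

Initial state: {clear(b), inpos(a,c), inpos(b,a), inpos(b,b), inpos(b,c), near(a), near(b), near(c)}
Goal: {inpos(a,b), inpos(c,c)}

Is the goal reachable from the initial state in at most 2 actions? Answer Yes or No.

No

1. step(a,c)  →  {clear(b), inpos(a,c), inpos(b,a), inpos(b,b), inpos(b,c), inpos(c,c), near(a), near(b), near(c)}
2. step(b,a)  →  {clear(b), inpos(a,a), inpos(a,c), inpos(b,a), inpos(b,b), inpos(b,c), inpos(c,c), near(a), near(b), near(c)}
3. free(b,a)  →  {clear(b), inpos(a,a), inpos(a,b), inpos(a,c), inpos(b,a), inpos(b,b), inpos(b,c), inpos(c,c), marked(a), near(a), near(b), near(c)}
optimal plan length = 3; 3 > 2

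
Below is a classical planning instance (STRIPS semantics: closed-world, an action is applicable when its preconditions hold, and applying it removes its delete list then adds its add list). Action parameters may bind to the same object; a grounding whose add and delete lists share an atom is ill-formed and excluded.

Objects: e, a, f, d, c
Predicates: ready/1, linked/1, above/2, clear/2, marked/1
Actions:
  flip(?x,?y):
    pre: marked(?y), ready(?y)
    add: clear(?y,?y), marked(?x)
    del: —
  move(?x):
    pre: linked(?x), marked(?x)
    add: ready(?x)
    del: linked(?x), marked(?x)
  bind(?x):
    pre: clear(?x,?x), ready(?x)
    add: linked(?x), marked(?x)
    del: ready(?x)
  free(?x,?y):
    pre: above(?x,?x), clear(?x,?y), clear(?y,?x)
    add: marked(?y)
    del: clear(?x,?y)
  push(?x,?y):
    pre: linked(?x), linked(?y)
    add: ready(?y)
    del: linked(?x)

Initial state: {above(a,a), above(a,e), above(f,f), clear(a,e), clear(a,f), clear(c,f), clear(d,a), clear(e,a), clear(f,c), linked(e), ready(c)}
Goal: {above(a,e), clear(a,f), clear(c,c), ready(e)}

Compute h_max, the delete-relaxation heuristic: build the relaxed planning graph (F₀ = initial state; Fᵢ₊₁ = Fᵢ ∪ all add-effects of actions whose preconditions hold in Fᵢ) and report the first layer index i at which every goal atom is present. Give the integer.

F0 = init (11 atoms)
F1 = F0 ∪ {marked(c), marked(e), ready(e)}  (14 atoms)
F2 = F1 ∪ {clear(c,c), clear(e,e), marked(a), marked(d), marked(f)}  (19 atoms)
goal ⊆ F2  ⇒  h_max = 2

2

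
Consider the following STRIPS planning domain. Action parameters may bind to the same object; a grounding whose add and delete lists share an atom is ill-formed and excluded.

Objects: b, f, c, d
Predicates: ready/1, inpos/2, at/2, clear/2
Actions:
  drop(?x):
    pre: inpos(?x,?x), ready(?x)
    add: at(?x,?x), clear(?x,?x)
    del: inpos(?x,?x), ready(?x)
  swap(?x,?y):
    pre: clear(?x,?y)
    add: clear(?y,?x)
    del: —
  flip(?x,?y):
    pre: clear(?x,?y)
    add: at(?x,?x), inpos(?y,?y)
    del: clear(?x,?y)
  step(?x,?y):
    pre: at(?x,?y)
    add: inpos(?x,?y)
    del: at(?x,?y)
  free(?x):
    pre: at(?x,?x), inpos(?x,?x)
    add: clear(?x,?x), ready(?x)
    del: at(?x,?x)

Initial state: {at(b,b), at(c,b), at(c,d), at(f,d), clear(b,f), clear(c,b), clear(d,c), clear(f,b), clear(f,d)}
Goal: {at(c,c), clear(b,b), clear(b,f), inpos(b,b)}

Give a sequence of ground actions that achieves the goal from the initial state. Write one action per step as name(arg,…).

flip(c,b); free(b)

1. flip(c,b)  →  {at(b,b), at(c,b), at(c,c), at(c,d), at(f,d), clear(b,f), clear(d,c), clear(f,b), clear(f,d), inpos(b,b)}
2. free(b)  →  {at(c,b), at(c,c), at(c,d), at(f,d), clear(b,b), clear(b,f), clear(d,c), clear(f,b), clear(f,d), inpos(b,b), ready(b)}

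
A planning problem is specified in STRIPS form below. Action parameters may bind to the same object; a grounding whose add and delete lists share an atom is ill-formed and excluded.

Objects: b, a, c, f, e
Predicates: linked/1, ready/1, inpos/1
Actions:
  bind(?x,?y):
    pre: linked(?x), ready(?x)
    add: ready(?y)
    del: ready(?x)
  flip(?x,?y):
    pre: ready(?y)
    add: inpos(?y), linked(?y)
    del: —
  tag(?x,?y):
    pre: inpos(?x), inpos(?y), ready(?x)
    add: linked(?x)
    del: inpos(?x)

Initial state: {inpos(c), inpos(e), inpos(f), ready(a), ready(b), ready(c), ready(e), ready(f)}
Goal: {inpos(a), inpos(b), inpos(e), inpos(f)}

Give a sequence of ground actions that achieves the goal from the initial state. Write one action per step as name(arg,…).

1. flip(b,b)  →  {inpos(b), inpos(c), inpos(e), inpos(f), linked(b), ready(a), ready(b), ready(c), ready(e), ready(f)}
2. flip(b,a)  →  {inpos(a), inpos(b), inpos(c), inpos(e), inpos(f), linked(a), linked(b), ready(a), ready(b), ready(c), ready(e), ready(f)}

flip(b,b); flip(b,a)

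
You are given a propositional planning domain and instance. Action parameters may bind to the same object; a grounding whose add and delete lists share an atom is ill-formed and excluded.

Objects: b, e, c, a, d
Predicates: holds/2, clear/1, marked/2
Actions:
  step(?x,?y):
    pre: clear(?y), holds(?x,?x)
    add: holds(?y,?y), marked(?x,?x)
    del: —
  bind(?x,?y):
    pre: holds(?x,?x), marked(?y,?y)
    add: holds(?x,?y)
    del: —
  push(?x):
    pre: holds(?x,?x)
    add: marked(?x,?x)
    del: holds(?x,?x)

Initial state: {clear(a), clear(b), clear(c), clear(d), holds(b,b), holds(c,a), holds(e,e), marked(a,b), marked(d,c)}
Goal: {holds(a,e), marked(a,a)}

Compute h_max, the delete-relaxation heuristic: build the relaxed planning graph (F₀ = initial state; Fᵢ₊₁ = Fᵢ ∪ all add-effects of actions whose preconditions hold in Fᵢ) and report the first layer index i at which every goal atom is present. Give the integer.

2

F0 = init (9 atoms)
F1 = F0 ∪ {holds(a,a), holds(c,c), holds(d,d), marked(b,b), marked(e,e)}  (14 atoms)
F2 = F1 ∪ {holds(a,b), holds(a,e), holds(b,e), holds(c,b), holds(c,e), holds(d,b), holds(d,e), holds(e,b), marked(a,a), marked(c,c), marked(d,d)}  (25 atoms)
goal ⊆ F2  ⇒  h_max = 2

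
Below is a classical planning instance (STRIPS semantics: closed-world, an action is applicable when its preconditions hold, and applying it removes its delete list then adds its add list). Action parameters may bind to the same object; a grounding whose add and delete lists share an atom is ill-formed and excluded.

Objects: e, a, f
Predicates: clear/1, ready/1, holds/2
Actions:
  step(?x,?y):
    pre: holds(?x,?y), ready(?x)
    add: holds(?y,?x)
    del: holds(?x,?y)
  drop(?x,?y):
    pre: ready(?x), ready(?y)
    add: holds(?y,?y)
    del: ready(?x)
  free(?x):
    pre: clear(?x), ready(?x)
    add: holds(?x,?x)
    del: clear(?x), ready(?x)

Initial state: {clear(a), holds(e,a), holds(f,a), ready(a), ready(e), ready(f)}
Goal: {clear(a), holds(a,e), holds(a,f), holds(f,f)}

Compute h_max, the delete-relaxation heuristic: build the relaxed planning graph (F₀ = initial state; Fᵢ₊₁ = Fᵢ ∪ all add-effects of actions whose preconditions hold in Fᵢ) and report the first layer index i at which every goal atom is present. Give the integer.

F0 = init (6 atoms)
F1 = F0 ∪ {holds(a,a), holds(a,e), holds(a,f), holds(e,e), holds(f,f)}  (11 atoms)
goal ⊆ F1  ⇒  h_max = 1

1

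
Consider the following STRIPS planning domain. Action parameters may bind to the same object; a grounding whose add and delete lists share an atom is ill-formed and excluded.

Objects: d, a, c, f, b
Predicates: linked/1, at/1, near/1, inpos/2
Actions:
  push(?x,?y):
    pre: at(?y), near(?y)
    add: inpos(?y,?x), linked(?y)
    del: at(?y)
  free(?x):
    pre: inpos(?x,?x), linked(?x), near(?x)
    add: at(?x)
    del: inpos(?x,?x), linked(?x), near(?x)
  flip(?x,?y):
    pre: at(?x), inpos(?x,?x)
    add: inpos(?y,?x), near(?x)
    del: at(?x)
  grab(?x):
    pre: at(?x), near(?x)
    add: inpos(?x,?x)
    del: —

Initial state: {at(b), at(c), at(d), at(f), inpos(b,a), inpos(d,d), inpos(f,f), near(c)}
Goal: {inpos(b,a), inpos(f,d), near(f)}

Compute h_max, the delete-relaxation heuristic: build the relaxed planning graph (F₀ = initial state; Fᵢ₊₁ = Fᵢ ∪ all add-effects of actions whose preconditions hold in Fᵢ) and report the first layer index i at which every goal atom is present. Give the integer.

1

F0 = init (8 atoms)
F1 = F0 ∪ {inpos(a,d), inpos(a,f), inpos(b,d), inpos(b,f), inpos(c,a), inpos(c,b), inpos(c,c), inpos(c,d), inpos(c,f), inpos(d,f), inpos(f,d), linked(c), near(d), near(f)}  (22 atoms)
goal ⊆ F1  ⇒  h_max = 1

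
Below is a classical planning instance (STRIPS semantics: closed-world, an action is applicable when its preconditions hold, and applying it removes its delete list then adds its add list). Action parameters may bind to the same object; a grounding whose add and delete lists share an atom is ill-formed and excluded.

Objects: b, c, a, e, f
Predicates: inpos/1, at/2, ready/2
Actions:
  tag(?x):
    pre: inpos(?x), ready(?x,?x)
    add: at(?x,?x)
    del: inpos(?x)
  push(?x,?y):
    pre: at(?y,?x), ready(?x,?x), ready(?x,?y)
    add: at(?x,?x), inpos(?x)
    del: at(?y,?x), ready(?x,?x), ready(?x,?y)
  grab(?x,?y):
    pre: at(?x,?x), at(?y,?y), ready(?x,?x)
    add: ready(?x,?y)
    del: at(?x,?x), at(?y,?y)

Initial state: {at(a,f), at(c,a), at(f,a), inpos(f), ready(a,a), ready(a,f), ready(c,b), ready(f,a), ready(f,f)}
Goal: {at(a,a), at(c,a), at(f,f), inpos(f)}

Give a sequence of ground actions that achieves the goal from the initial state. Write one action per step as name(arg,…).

push(a,f); push(f,a)

1. push(a,f)  →  {at(a,a), at(a,f), at(c,a), inpos(a), inpos(f), ready(c,b), ready(f,a), ready(f,f)}
2. push(f,a)  →  {at(a,a), at(c,a), at(f,f), inpos(a), inpos(f), ready(c,b)}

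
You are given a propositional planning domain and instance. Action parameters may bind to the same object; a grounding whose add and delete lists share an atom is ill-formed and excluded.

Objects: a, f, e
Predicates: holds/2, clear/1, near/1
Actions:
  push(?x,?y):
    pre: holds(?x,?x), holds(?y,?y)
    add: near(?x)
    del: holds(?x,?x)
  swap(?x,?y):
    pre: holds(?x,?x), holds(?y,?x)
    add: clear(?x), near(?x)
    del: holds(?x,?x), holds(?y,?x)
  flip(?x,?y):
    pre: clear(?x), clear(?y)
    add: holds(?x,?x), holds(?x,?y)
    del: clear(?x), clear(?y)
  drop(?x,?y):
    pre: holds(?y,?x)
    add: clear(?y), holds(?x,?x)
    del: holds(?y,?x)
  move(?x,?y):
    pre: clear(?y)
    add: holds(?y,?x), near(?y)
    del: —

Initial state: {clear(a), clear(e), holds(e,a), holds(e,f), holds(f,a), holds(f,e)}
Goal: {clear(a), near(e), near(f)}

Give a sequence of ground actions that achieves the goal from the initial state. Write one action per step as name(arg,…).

1. drop(a,f)  →  {clear(a), clear(e), clear(f), holds(a,a), holds(e,a), holds(e,f), holds(f,e)}
2. move(a,f)  →  {clear(a), clear(e), clear(f), holds(a,a), holds(e,a), holds(e,f), holds(f,a), holds(f,e), near(f)}
3. move(a,e)  →  {clear(a), clear(e), clear(f), holds(a,a), holds(e,a), holds(e,f), holds(f,a), holds(f,e), near(e), near(f)}

drop(a,f); move(a,f); move(a,e)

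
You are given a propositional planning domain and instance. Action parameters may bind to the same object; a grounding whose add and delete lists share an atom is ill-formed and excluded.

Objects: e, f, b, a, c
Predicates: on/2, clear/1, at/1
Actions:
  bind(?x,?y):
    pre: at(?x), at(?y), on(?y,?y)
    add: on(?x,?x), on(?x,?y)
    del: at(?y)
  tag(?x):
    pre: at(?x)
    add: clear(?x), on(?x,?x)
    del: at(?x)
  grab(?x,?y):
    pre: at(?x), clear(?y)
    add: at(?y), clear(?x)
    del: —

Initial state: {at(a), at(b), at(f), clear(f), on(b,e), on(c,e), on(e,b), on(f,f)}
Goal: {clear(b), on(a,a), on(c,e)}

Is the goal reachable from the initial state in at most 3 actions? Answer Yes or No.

1. bind(a,f)  →  {at(a), at(b), clear(f), on(a,a), on(a,f), on(b,e), on(c,e), on(e,b), on(f,f)}
2. tag(b)  →  {at(a), clear(b), clear(f), on(a,a), on(a,f), on(b,b), on(b,e), on(c,e), on(e,b), on(f,f)}
optimal plan length = 2; 2 ≤ 3

Yes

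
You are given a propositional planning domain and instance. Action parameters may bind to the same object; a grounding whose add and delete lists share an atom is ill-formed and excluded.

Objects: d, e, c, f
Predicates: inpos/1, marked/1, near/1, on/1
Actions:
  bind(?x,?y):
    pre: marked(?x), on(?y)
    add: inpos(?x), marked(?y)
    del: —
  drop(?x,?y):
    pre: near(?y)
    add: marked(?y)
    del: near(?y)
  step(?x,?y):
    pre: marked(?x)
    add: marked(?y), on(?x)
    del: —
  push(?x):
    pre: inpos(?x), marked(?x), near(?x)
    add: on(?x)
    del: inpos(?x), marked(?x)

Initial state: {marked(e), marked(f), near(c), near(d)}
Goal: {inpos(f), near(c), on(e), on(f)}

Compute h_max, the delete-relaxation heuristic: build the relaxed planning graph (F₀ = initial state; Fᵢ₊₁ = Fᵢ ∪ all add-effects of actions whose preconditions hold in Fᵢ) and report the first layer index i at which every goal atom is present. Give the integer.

2

F0 = init (4 atoms)
F1 = F0 ∪ {marked(c), marked(d), on(e), on(f)}  (8 atoms)
F2 = F1 ∪ {inpos(c), inpos(d), inpos(e), inpos(f), on(c), on(d)}  (14 atoms)
goal ⊆ F2  ⇒  h_max = 2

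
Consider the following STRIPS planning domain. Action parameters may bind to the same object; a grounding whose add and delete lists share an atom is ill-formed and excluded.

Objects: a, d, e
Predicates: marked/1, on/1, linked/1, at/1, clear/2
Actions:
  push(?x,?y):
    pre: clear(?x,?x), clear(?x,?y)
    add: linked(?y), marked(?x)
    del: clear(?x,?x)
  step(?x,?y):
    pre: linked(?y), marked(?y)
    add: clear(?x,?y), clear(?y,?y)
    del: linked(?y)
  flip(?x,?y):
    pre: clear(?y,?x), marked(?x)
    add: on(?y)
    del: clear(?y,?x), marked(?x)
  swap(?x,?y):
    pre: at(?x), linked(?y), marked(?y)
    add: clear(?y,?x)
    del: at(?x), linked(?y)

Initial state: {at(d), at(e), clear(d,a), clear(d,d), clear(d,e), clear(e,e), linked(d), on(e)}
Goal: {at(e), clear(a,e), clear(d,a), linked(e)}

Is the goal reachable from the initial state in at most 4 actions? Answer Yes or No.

1. push(e,e)  →  {at(d), at(e), clear(d,a), clear(d,d), clear(d,e), linked(d), linked(e), marked(e), on(e)}
2. step(a,e)  →  {at(d), at(e), clear(a,e), clear(d,a), clear(d,d), clear(d,e), clear(e,e), linked(d), marked(e), on(e)}
3. push(d,e)  →  {at(d), at(e), clear(a,e), clear(d,a), clear(d,e), clear(e,e), linked(d), linked(e), marked(d), marked(e), on(e)}
optimal plan length = 3; 3 ≤ 4

Yes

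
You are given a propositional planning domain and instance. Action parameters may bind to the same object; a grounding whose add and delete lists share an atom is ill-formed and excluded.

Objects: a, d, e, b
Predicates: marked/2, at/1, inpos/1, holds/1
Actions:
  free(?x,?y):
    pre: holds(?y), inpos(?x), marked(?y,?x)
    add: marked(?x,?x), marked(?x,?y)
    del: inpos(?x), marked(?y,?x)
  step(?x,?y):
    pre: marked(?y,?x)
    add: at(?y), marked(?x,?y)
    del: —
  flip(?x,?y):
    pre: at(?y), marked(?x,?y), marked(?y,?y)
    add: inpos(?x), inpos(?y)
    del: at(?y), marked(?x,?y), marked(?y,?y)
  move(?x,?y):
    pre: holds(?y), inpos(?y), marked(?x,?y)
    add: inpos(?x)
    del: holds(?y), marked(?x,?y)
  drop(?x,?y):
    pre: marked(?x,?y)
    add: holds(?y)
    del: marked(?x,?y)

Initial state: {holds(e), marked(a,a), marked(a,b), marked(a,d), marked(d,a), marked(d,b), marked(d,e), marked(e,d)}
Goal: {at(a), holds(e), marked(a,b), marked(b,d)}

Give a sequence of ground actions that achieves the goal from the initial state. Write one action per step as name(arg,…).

step(a,a); step(b,d)

1. step(a,a)  →  {at(a), holds(e), marked(a,a), marked(a,b), marked(a,d), marked(d,a), marked(d,b), marked(d,e), marked(e,d)}
2. step(b,d)  →  {at(a), at(d), holds(e), marked(a,a), marked(a,b), marked(a,d), marked(b,d), marked(d,a), marked(d,b), marked(d,e), marked(e,d)}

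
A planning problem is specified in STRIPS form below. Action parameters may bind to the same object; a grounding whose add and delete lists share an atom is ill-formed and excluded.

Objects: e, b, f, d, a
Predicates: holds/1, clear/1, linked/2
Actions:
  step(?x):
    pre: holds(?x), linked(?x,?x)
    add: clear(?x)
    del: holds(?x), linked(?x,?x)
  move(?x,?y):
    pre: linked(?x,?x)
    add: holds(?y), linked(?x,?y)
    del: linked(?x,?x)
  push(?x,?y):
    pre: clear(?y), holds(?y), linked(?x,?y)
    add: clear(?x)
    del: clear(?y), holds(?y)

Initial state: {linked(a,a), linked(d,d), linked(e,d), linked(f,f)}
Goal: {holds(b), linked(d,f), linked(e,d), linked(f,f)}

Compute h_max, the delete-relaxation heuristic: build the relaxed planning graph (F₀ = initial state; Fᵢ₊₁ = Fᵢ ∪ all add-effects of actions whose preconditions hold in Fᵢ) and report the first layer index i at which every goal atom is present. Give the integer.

1

F0 = init (4 atoms)
F1 = F0 ∪ {holds(a), holds(b), holds(d), holds(e), holds(f), linked(a,b), linked(a,d), linked(a,e), linked(a,f), linked(d,a), linked(d,b), linked(d,e), linked(d,f), linked(f,a), linked(f,b), linked(f,d), linked(f,e)}  (21 atoms)
goal ⊆ F1  ⇒  h_max = 1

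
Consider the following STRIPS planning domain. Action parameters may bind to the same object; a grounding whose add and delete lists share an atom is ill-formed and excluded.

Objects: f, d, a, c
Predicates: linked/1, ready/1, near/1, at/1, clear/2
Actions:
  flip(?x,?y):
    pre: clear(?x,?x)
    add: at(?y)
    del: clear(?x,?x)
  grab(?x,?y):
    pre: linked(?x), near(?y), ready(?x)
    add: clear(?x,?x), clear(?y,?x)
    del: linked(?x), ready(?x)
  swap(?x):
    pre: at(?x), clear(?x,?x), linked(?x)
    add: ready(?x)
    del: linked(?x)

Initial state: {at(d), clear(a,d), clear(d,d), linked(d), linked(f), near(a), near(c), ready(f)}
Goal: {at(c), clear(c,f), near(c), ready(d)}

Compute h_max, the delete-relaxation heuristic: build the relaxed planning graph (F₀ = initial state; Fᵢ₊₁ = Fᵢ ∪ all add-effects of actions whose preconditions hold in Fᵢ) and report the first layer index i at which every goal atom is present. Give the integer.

1

F0 = init (8 atoms)
F1 = F0 ∪ {at(a), at(c), at(f), clear(a,f), clear(c,f), clear(f,f), ready(d)}  (15 atoms)
goal ⊆ F1  ⇒  h_max = 1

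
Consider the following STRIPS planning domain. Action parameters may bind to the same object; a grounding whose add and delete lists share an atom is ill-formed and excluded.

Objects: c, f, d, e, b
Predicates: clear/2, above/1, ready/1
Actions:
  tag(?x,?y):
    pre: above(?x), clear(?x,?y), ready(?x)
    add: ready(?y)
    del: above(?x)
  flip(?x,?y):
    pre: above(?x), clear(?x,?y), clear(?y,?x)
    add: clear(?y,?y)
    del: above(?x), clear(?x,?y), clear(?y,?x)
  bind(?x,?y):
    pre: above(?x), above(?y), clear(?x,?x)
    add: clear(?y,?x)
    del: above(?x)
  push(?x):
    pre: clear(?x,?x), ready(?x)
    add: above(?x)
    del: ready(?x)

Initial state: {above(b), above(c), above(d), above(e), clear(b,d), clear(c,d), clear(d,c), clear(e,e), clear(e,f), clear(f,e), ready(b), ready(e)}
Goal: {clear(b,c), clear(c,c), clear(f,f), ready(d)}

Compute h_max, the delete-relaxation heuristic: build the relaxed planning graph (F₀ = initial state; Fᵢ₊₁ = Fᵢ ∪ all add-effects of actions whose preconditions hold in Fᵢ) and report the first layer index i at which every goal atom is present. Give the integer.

F0 = init (12 atoms)
F1 = F0 ∪ {clear(b,e), clear(c,c), clear(c,e), clear(d,d), clear(d,e), clear(f,f), ready(d), ready(f)}  (20 atoms)
F2 = F1 ∪ {above(f), clear(b,c), clear(e,c), clear(e,d), ready(c)}  (25 atoms)
goal ⊆ F2  ⇒  h_max = 2

2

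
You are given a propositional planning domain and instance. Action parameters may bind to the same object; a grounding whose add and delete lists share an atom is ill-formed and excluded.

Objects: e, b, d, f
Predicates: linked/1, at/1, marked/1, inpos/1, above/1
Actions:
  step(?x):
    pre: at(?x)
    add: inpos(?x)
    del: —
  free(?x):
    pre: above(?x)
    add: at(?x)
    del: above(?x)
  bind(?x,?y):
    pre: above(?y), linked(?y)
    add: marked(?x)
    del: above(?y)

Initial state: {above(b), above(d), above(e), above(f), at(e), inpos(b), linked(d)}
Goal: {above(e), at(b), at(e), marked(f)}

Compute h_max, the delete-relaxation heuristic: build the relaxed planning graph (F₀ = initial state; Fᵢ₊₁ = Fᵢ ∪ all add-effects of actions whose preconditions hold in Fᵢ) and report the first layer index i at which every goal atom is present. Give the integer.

F0 = init (7 atoms)
F1 = F0 ∪ {at(b), at(d), at(f), inpos(e), marked(b), marked(d), marked(e), marked(f)}  (15 atoms)
goal ⊆ F1  ⇒  h_max = 1

1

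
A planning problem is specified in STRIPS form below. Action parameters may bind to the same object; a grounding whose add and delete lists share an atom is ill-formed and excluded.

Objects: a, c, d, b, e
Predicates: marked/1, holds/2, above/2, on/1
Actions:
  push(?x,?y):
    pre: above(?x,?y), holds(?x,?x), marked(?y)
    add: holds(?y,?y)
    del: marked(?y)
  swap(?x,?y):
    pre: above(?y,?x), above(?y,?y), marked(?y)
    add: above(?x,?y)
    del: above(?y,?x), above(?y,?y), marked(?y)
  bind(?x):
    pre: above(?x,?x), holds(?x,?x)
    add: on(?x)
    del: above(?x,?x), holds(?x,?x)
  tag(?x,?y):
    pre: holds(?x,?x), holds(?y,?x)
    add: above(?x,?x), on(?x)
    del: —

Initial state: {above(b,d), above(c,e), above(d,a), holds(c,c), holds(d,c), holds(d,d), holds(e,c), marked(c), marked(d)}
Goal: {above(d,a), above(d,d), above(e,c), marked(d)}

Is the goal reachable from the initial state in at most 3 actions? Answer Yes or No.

Yes

1. tag(c,c)  →  {above(b,d), above(c,c), above(c,e), above(d,a), holds(c,c), holds(d,c), holds(d,d), holds(e,c), marked(c), marked(d), on(c)}
2. swap(e,c)  →  {above(b,d), above(d,a), above(e,c), holds(c,c), holds(d,c), holds(d,d), holds(e,c), marked(d), on(c)}
3. tag(d,d)  →  {above(b,d), above(d,a), above(d,d), above(e,c), holds(c,c), holds(d,c), holds(d,d), holds(e,c), marked(d), on(c), on(d)}
optimal plan length = 3; 3 ≤ 3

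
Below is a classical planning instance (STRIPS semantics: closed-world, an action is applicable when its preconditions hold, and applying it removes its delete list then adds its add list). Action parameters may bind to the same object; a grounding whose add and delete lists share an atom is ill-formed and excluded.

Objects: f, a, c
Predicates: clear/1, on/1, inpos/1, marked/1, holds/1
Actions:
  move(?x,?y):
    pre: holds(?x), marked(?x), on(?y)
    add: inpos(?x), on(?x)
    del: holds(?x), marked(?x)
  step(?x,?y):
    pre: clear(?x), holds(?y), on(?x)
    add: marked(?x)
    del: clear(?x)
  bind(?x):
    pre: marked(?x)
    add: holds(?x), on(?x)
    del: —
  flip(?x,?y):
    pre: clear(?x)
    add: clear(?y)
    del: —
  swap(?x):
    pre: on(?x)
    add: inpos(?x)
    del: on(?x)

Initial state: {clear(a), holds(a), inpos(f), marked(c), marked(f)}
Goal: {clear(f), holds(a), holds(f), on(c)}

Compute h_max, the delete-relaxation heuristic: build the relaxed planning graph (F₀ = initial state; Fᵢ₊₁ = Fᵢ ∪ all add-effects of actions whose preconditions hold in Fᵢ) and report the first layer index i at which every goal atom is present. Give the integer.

1

F0 = init (5 atoms)
F1 = F0 ∪ {clear(c), clear(f), holds(c), holds(f), on(c), on(f)}  (11 atoms)
goal ⊆ F1  ⇒  h_max = 1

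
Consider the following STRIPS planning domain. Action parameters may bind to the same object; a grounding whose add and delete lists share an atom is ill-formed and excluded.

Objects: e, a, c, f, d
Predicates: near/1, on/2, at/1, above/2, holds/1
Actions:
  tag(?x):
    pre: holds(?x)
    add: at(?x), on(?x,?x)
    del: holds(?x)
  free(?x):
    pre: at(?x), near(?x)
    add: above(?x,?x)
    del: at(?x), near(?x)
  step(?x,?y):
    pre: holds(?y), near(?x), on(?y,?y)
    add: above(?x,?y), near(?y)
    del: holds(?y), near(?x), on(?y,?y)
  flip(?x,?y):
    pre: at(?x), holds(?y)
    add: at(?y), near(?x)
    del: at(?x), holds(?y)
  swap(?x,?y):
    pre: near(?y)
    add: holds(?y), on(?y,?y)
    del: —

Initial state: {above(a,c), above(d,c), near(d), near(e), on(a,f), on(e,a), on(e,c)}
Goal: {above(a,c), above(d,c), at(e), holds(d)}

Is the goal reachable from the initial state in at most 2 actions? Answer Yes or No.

No

1. swap(e,e)  →  {above(a,c), above(d,c), holds(e), near(d), near(e), on(a,f), on(e,a), on(e,c), on(e,e)}
2. tag(e)  →  {above(a,c), above(d,c), at(e), near(d), near(e), on(a,f), on(e,a), on(e,c), on(e,e)}
3. swap(e,d)  →  {above(a,c), above(d,c), at(e), holds(d), near(d), near(e), on(a,f), on(d,d), on(e,a), on(e,c), on(e,e)}
optimal plan length = 3; 3 > 2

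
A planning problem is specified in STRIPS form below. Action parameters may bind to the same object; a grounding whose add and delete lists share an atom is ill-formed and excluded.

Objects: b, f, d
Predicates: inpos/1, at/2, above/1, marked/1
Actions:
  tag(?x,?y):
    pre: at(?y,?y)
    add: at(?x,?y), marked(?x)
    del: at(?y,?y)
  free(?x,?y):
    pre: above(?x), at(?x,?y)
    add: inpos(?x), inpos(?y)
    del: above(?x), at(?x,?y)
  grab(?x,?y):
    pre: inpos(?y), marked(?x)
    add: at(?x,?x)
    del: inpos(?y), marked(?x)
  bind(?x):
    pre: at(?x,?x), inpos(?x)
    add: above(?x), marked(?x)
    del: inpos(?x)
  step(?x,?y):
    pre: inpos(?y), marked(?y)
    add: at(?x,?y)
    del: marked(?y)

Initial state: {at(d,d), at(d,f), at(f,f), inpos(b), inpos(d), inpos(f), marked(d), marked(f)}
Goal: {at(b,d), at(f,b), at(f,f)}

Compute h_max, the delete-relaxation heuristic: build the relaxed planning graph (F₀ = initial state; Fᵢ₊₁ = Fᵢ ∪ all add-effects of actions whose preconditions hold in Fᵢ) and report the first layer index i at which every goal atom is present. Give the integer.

F0 = init (8 atoms)
F1 = F0 ∪ {above(d), above(f), at(b,d), at(b,f), at(f,d), marked(b)}  (14 atoms)
F2 = F1 ∪ {at(b,b), at(d,b), at(f,b)}  (17 atoms)
goal ⊆ F2  ⇒  h_max = 2

2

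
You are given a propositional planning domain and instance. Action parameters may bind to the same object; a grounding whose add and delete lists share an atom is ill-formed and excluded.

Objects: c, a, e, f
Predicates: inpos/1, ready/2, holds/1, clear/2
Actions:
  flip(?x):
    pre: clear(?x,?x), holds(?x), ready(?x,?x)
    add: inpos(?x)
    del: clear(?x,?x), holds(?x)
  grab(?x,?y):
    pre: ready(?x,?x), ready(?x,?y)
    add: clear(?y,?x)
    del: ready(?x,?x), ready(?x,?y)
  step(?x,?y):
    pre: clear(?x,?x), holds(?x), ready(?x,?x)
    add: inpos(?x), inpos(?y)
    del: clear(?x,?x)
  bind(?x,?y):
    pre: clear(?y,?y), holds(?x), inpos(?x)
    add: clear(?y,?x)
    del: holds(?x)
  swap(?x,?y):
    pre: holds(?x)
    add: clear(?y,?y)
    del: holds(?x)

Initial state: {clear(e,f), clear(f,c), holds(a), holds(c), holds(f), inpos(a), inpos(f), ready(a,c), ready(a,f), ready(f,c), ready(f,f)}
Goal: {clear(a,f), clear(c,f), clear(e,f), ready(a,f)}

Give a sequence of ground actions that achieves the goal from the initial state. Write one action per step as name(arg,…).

1. grab(f,c)  →  {clear(c,f), clear(e,f), clear(f,c), holds(a), holds(c), holds(f), inpos(a), inpos(f), ready(a,c), ready(a,f)}
2. swap(c,a)  →  {clear(a,a), clear(c,f), clear(e,f), clear(f,c), holds(a), holds(f), inpos(a), inpos(f), ready(a,c), ready(a,f)}
3. bind(f,a)  →  {clear(a,a), clear(a,f), clear(c,f), clear(e,f), clear(f,c), holds(a), inpos(a), inpos(f), ready(a,c), ready(a,f)}

grab(f,c); swap(c,a); bind(f,a)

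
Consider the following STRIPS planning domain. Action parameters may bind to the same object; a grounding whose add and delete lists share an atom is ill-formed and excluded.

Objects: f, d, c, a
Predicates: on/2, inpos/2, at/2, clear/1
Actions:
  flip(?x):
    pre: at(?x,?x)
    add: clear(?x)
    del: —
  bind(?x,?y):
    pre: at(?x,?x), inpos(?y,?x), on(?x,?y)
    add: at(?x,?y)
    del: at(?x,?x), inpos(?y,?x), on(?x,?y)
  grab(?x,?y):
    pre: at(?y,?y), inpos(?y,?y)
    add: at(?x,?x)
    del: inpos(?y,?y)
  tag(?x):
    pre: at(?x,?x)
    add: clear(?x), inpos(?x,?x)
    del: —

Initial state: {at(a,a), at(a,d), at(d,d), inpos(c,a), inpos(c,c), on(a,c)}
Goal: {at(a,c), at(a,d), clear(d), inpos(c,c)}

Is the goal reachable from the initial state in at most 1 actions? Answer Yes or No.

1. flip(d)  →  {at(a,a), at(a,d), at(d,d), clear(d), inpos(c,a), inpos(c,c), on(a,c)}
2. bind(a,c)  →  {at(a,c), at(a,d), at(d,d), clear(d), inpos(c,c)}
optimal plan length = 2; 2 > 1

No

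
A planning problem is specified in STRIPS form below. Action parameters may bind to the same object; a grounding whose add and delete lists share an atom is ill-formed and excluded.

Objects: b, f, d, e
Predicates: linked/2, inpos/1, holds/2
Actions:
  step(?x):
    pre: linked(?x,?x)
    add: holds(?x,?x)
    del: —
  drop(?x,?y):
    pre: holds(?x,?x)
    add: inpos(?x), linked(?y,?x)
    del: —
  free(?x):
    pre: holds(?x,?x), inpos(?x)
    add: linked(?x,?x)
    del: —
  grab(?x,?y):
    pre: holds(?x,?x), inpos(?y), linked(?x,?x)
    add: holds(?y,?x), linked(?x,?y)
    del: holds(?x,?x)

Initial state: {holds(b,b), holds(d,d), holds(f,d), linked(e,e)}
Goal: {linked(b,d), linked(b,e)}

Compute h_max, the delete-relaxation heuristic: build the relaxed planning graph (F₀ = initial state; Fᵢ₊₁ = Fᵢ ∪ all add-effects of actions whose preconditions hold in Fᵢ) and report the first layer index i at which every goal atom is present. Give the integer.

F0 = init (4 atoms)
F1 = F0 ∪ {holds(e,e), inpos(b), inpos(d), linked(b,b), linked(b,d), linked(d,b), linked(d,d), linked(e,b), linked(e,d), linked(f,b), linked(f,d)}  (15 atoms)
F2 = F1 ∪ {holds(b,d), holds(b,e), holds(d,b), holds(d,e), inpos(e), linked(b,e), linked(d,e), linked(f,e)}  (23 atoms)
goal ⊆ F2  ⇒  h_max = 2

2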